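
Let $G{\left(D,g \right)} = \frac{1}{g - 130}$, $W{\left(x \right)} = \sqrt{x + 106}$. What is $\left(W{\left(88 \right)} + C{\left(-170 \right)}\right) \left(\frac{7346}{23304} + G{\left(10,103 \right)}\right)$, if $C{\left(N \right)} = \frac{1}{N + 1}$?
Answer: $- \frac{29173}{17722692} + \frac{29173 \sqrt{194}}{104868} \approx 3.8731$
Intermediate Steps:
$W{\left(x \right)} = \sqrt{106 + x}$
$C{\left(N \right)} = \frac{1}{1 + N}$
$G{\left(D,g \right)} = \frac{1}{-130 + g}$
$\left(W{\left(88 \right)} + C{\left(-170 \right)}\right) \left(\frac{7346}{23304} + G{\left(10,103 \right)}\right) = \left(\sqrt{106 + 88} + \frac{1}{1 - 170}\right) \left(\frac{7346}{23304} + \frac{1}{-130 + 103}\right) = \left(\sqrt{194} + \frac{1}{-169}\right) \left(7346 \cdot \frac{1}{23304} + \frac{1}{-27}\right) = \left(\sqrt{194} - \frac{1}{169}\right) \left(\frac{3673}{11652} - \frac{1}{27}\right) = \left(- \frac{1}{169} + \sqrt{194}\right) \frac{29173}{104868} = - \frac{29173}{17722692} + \frac{29173 \sqrt{194}}{104868}$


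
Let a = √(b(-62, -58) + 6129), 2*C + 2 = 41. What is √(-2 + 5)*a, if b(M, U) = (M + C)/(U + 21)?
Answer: √100706082/74 ≈ 135.61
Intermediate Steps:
C = 39/2 (C = -1 + (½)*41 = -1 + 41/2 = 39/2 ≈ 19.500)
b(M, U) = (39/2 + M)/(21 + U) (b(M, U) = (M + 39/2)/(U + 21) = (39/2 + M)/(21 + U))
a = √33568694/74 (a = √((39/2 - 62)/(21 - 58) + 6129) = √(-85/2/(-37) + 6129) = √(-1/37*(-85/2) + 6129) = √(85/74 + 6129) = √(453631/74) = √33568694/74 ≈ 78.295)
√(-2 + 5)*a = √(-2 + 5)*(√33568694/74) = √3*(√33568694/74) = √100706082/74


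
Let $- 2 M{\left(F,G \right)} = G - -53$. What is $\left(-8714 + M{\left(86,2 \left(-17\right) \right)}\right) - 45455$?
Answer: $- \frac{108357}{2} \approx -54179.0$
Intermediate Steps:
$M{\left(F,G \right)} = - \frac{53}{2} - \frac{G}{2}$ ($M{\left(F,G \right)} = - \frac{G - -53}{2} = - \frac{G + 53}{2} = - \frac{53 + G}{2} = - \frac{53}{2} - \frac{G}{2}$)
$\left(-8714 + M{\left(86,2 \left(-17\right) \right)}\right) - 45455 = \left(-8714 - \left(\frac{53}{2} + \frac{2 \left(-17\right)}{2}\right)\right) - 45455 = \left(-8714 - \frac{19}{2}\right) - 45455 = - \frac{17447}{2} - 45455 = - \frac{108357}{2}$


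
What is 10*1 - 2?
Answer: 8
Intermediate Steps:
10*1 - 2 = 10 - 2 = 8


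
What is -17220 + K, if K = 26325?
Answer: 9105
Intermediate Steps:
-17220 + K = -17220 + 26325 = 9105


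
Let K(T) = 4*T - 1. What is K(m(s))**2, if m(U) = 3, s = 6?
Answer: 121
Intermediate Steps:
K(T) = -1 + 4*T
K(m(s))**2 = (-1 + 4*3)**2 = (-1 + 12)**2 = 11**2 = 121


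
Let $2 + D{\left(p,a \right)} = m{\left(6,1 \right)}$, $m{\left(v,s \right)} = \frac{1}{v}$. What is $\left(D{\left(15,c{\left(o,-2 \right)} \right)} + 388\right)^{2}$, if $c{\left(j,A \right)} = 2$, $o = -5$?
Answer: $\frac{5368489}{36} \approx 1.4912 \cdot 10^{5}$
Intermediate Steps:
$D{\left(p,a \right)} = - \frac{11}{6}$ ($D{\left(p,a \right)} = -2 + \frac{1}{6} = - \frac{11}{6}$)
$\left(D{\left(15,c{\left(o,-2 \right)} \right)} + 388\right)^{2} = \left(- \frac{11}{6} + 388\right)^{2} = \left(\frac{2317}{6}\right)^{2} = \frac{5368489}{36}$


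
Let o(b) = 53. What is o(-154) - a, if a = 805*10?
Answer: -7997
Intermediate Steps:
a = 8050
o(-154) - a = 53 - 1*8050 = 53 - 8050 = -7997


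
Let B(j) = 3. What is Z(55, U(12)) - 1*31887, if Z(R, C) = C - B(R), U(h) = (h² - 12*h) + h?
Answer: -31878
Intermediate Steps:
U(h) = h² - 11*h
Z(R, C) = -3 + C (Z(R, C) = C - 1*3 = C - 3 = -3 + C)
Z(55, U(12)) - 1*31887 = (-3 + 12*(-11 + 12)) - 1*31887 = (-3 + 12*1) - 31887 = (-3 + 12) - 31887 = 9 - 31887 = -31878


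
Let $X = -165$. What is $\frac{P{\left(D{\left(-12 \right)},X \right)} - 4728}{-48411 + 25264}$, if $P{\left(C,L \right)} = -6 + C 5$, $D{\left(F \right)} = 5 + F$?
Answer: $\frac{4769}{23147} \approx 0.20603$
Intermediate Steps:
$P{\left(C,L \right)} = -6 + 5 C$
$\frac{P{\left(D{\left(-12 \right)},X \right)} - 4728}{-48411 + 25264} = \frac{\left(-6 + 5 \left(5 - 12\right)\right) - 4728}{-48411 + 25264} = \frac{\left(-6 + 5 \left(-7\right)\right) - 4728}{-23147} = \left(\left(-6 - 35\right) - 4728\right) \left(- \frac{1}{23147}\right) = \left(-41 - 4728\right) \left(- \frac{1}{23147}\right) = \left(-4769\right) \left(- \frac{1}{23147}\right) = \frac{4769}{23147}$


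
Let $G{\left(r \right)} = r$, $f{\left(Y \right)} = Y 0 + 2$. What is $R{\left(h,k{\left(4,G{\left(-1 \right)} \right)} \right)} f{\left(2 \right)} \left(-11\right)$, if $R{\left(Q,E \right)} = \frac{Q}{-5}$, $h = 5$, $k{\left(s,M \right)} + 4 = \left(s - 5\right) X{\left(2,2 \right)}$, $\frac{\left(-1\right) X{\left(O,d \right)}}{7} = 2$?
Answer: $22$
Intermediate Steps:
$f{\left(Y \right)} = 2$ ($f{\left(Y \right)} = 0 + 2 = 2$)
$X{\left(O,d \right)} = -14$ ($X{\left(O,d \right)} = \left(-7\right) 2 = -14$)
$k{\left(s,M \right)} = 66 - 14 s$ ($k{\left(s,M \right)} = -4 + \left(s - 5\right) \left(-14\right) = -4 + \left(-5 + s\right) \left(-14\right) = -4 - \left(-70 + 14 s\right) = 66 - 14 s$)
$R{\left(Q,E \right)} = - \frac{Q}{5}$ ($R{\left(Q,E \right)} = Q \left(- \frac{1}{5}\right) = - \frac{Q}{5}$)
$R{\left(h,k{\left(4,G{\left(-1 \right)} \right)} \right)} f{\left(2 \right)} \left(-11\right) = \left(- \frac{1}{5}\right) 5 \cdot 2 \left(-11\right) = \left(-1\right) 2 \left(-11\right) = \left(-2\right) \left(-11\right) = 22$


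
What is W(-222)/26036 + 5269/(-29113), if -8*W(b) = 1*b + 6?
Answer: -136397633/757986068 ≈ -0.17995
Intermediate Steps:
W(b) = -¾ - b/8 (W(b) = -(1*b + 6)/8 = -(b + 6)/8 = -(6 + b)/8 = -¾ - b/8)
W(-222)/26036 + 5269/(-29113) = (-¾ - ⅛*(-222))/26036 + 5269/(-29113) = (-¾ + 111/4)*(1/26036) + 5269*(-1/29113) = 27*(1/26036) - 5269/29113 = 27/26036 - 5269/29113 = -136397633/757986068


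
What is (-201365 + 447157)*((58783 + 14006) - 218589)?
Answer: -35836473600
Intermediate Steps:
(-201365 + 447157)*((58783 + 14006) - 218589) = 245792*(72789 - 218589) = 245792*(-145800) = -35836473600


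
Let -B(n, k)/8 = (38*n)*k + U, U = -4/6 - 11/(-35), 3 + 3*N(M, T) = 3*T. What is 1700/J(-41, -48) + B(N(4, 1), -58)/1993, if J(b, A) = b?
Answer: -355738364/8579865 ≈ -41.462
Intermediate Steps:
N(M, T) = -1 + T (N(M, T) = -1 + (3*T)/3 = -1 + T)
U = -37/105 (U = -4*⅙ - 11*(-1/35) = -⅔ + 11/35 = -37/105 ≈ -0.35238)
B(n, k) = 296/105 - 304*k*n (B(n, k) = -8*((38*n)*k - 37/105) = -8*(38*k*n - 37/105) = -8*(-37/105 + 38*k*n) = 296/105 - 304*k*n)
1700/J(-41, -48) + B(N(4, 1), -58)/1993 = 1700/(-41) + (296/105 - 304*(-58)*(-1 + 1))/1993 = 1700*(-1/41) + (296/105 - 304*(-58)*0)*(1/1993) = -1700/41 + (296/105 + 0)*(1/1993) = -1700/41 + (296/105)*(1/1993) = -1700/41 + 296/209265 = -355738364/8579865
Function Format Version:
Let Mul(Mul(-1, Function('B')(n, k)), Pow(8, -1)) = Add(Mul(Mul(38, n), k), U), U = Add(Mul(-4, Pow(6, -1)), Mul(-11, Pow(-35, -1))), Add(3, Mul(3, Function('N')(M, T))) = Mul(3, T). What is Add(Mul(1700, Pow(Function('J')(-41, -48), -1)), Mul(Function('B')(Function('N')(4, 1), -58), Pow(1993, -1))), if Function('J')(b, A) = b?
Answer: Rational(-355738364, 8579865) ≈ -41.462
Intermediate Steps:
Function('N')(M, T) = Add(-1, T) (Function('N')(M, T) = Add(-1, Mul(Rational(1, 3), Mul(3, T))) = Add(-1, T))
U = Rational(-37, 105) (U = Add(Mul(-4, Rational(1, 6)), Mul(-11, Rational(-1, 35))) = Add(Rational(-2, 3), Rational(11, 35)) = Rational(-37, 105) ≈ -0.35238)
Function('B')(n, k) = Add(Rational(296, 105), Mul(-304, k, n)) (Function('B')(n, k) = Mul(-8, Add(Mul(Mul(38, n), k), Rational(-37, 105))) = Mul(-8, Add(Mul(38, k, n), Rational(-37, 105))) = Mul(-8, Add(Rational(-37, 105), Mul(38, k, n))) = Add(Rational(296, 105), Mul(-304, k, n)))
Add(Mul(1700, Pow(Function('J')(-41, -48), -1)), Mul(Function('B')(Function('N')(4, 1), -58), Pow(1993, -1))) = Add(Mul(1700, Pow(-41, -1)), Mul(Add(Rational(296, 105), Mul(-304, -58, Add(-1, 1))), Pow(1993, -1))) = Add(Mul(1700, Rational(-1, 41)), Mul(Add(Rational(296, 105), Mul(-304, -58, 0)), Rational(1, 1993))) = Add(Rational(-1700, 41), Mul(Add(Rational(296, 105), 0), Rational(1, 1993))) = Add(Rational(-1700, 41), Mul(Rational(296, 105), Rational(1, 1993))) = Add(Rational(-1700, 41), Rational(296, 209265)) = Rational(-355738364, 8579865)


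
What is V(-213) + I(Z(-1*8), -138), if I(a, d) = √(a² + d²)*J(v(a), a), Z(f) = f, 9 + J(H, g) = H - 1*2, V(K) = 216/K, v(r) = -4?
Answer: -72/71 - 30*√4777 ≈ -2074.5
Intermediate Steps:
J(H, g) = -11 + H (J(H, g) = -9 + (H - 1*2) = -9 + (H - 2) = -9 + (-2 + H) = -11 + H)
I(a, d) = -15*√(a² + d²) (I(a, d) = √(a² + d²)*(-11 - 4) = √(a² + d²)*(-15) = -15*√(a² + d²))
V(-213) + I(Z(-1*8), -138) = 216/(-213) - 15*√((-1*8)² + (-138)²) = 216*(-1/213) - 15*√((-8)² + 19044) = -72/71 - 15*√(64 + 19044) = -72/71 - 30*√4777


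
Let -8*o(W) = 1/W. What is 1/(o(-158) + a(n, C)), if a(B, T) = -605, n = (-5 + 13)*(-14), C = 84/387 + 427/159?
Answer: -1264/764719 ≈ -0.0016529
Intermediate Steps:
o(W) = -1/(8*W)
C = 6615/2279 (C = 84*(1/387) + 427*(1/159) = 28/129 + 427/159 = 6615/2279 ≈ 2.9026)
n = -112 (n = 8*(-14) = -112)
1/(o(-158) + a(n, C)) = 1/(-1/8/(-158) - 605) = 1/(-1/8*(-1/158) - 605) = 1/(1/1264 - 605) = 1/(-764719/1264) = -1264/764719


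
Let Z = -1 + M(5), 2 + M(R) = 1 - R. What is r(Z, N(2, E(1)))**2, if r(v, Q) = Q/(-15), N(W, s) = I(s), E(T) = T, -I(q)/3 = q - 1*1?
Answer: 0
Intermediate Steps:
I(q) = 3 - 3*q (I(q) = -3*(q - 1*1) = -3*(q - 1) = -3*(-1 + q) = 3 - 3*q)
M(R) = -1 - R (M(R) = -2 + (1 - R) = -1 - R)
Z = -7 (Z = -1 + (-1 - 1*5) = -1 + (-1 - 5) = -1 - 6 = -7)
N(W, s) = 3 - 3*s
r(v, Q) = -Q/15
r(Z, N(2, E(1)))**2 = (-(3 - 3*1)/15)**2 = (-(3 - 3)/15)**2 = (-1/15*0)**2 = 0**2 = 0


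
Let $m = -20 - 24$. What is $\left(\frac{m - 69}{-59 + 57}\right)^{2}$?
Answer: $\frac{12769}{4} \approx 3192.3$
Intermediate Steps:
$m = -44$ ($m = -20 - 24 = -44$)
$\left(\frac{m - 69}{-59 + 57}\right)^{2} = \left(\frac{-44 - 69}{-59 + 57}\right)^{2} = \left(- \frac{113}{-2}\right)^{2} = \left(\left(-113\right) \left(- \frac{1}{2}\right)\right)^{2} = \left(\frac{113}{2}\right)^{2} = \frac{12769}{4}$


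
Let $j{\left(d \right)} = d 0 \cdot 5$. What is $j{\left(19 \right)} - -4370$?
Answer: $4370$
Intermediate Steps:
$j{\left(d \right)} = 0$ ($j{\left(d \right)} = 0 \cdot 5 = 0$)
$j{\left(19 \right)} - -4370 = 0 - -4370 = 0 + 4370 = 4370$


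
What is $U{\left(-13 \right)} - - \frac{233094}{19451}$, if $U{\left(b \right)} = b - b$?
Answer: $\frac{4398}{367} \approx 11.984$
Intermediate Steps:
$U{\left(b \right)} = 0$
$U{\left(-13 \right)} - - \frac{233094}{19451} = 0 - - \frac{233094}{19451} = 0 - \left(-233094\right) \frac{1}{19451} = 0 - - \frac{4398}{367} = 0 + \frac{4398}{367} = \frac{4398}{367}$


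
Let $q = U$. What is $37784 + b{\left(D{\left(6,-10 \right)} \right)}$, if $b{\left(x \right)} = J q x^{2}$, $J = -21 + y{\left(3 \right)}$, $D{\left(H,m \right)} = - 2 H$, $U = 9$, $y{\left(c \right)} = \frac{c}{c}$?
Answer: $11864$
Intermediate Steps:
$y{\left(c \right)} = 1$
$q = 9$
$J = -20$ ($J = -21 + 1 = -20$)
$b{\left(x \right)} = - 180 x^{2}$ ($b{\left(x \right)} = - 20 \cdot 9 x^{2} = - 180 x^{2}$)
$37784 + b{\left(D{\left(6,-10 \right)} \right)} = 37784 - 180 \left(\left(-2\right) 6\right)^{2} = 37784 - 180 \left(-12\right)^{2} = 37784 - 25920 = 11864$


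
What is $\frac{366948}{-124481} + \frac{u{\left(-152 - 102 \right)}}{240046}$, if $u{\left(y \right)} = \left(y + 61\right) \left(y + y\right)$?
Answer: $- \frac{37939892222}{14940583063} \approx -2.5394$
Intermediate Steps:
$u{\left(y \right)} = 2 y \left(61 + y\right)$ ($u{\left(y \right)} = \left(61 + y\right) 2 y = 2 y \left(61 + y\right)$)
$\frac{366948}{-124481} + \frac{u{\left(-152 - 102 \right)}}{240046} = \frac{366948}{-124481} + \frac{2 \left(-152 - 102\right) \left(61 - 254\right)}{240046} = 366948 \left(- \frac{1}{124481}\right) + 2 \left(-254\right) \left(61 - 254\right) \frac{1}{240046} = - \frac{366948}{124481} + 2 \left(-254\right) \left(-193\right) \frac{1}{240046} = - \frac{366948}{124481} + 98044 \cdot \frac{1}{240046} = - \frac{366948}{124481} + \frac{49022}{120023} = - \frac{37939892222}{14940583063}$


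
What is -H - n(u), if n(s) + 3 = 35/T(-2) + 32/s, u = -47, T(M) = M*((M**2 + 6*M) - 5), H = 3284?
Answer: -4010195/1222 ≈ -3281.7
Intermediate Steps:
T(M) = M*(-5 + M**2 + 6*M)
n(s) = -43/26 + 32/s (n(s) = -3 + (35/((-2*(-5 + (-2)**2 + 6*(-2)))) + 32/s) = -3 + (35/((-2*(-5 + 4 - 12))) + 32/s) = -3 + (35/((-2*(-13))) + 32/s) = -3 + (35/26 + 32/s) = -43/26 + 32/s)
-H - n(u) = -1*3284 - (-43/26 + 32/(-47)) = -3284 - (-43/26 + 32*(-1/47)) = -3284 - (-43/26 - 32/47) = -3284 - 1*(-2853/1222) = -3284 + 2853/1222 = -4010195/1222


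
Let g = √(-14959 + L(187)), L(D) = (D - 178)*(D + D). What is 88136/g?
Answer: -88136*I*√11593/11593 ≈ -818.57*I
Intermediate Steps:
L(D) = 2*D*(-178 + D) (L(D) = (-178 + D)*(2*D) = 2*D*(-178 + D))
g = I*√11593 (g = √(-14959 + 2*187*(-178 + 187)) = √(-14959 + 2*187*9) = √(-14959 + 3366) = √(-11593) = I*√11593 ≈ 107.67*I)
88136/g = 88136/((I*√11593)) = 88136*(-I*√11593/11593) = -88136*I*√11593/11593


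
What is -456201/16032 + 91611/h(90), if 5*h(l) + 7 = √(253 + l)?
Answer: 406909851/37408 + 152685*√7/14 ≈ 39732.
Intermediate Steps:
h(l) = -7/5 + √(253 + l)/5
-456201/16032 + 91611/h(90) = -456201/16032 + 91611/(-7/5 + √(253 + 90)/5) = -456201*1/16032 + 91611/(-7/5 + √343/5) = -152067/5344 + 91611/(-7/5 + (7*√7)/5) = -152067/5344 + 91611/(-7/5 + 7*√7/5)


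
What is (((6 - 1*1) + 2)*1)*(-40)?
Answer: -280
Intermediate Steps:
(((6 - 1*1) + 2)*1)*(-40) = (((6 - 1) + 2)*1)*(-40) = ((5 + 2)*1)*(-40) = (7*1)*(-40) = 7*(-40) = -280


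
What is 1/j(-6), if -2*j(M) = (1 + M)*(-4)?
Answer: -⅒ ≈ -0.10000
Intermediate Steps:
j(M) = 2 + 2*M (j(M) = -(1 + M)*(-4)/2 = -(-4 - 4*M)/2 = 2 + 2*M)
1/j(-6) = 1/(2 + 2*(-6)) = 1/(2 - 12) = 1/(-10) = -⅒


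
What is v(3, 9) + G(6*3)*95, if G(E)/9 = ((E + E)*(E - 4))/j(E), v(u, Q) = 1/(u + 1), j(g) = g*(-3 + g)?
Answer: 6385/4 ≈ 1596.3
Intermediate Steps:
v(u, Q) = 1/(1 + u)
G(E) = 18*(-4 + E)/(-3 + E) (G(E) = 9*(((E + E)*(E - 4))/((E*(-3 + E)))) = 9*(((2*E)*(-4 + E))*(1/(E*(-3 + E)))) = 9*((2*E*(-4 + E))*(1/(E*(-3 + E)))) = 9*(2*(-4 + E)/(-3 + E)) = 18*(-4 + E)/(-3 + E))
v(3, 9) + G(6*3)*95 = 1/(1 + 3) + (18*(-4 + 6*3)/(-3 + 6*3))*95 = 1/4 + (18*(-4 + 18)/(-3 + 18))*95 = ¼ + (18*14/15)*95 = ¼ + (18*(1/15)*14)*95 = ¼ + (84/5)*95 = ¼ + 1596 = 6385/4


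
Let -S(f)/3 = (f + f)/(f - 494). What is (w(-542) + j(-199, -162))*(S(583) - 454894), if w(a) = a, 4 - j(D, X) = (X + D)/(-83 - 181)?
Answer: 65515446479/267 ≈ 2.4538e+8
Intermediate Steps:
j(D, X) = 4 + D/264 + X/264 (j(D, X) = 4 - (X + D)/(-83 - 181) = 4 - (D + X)/(-264) = 4 - (D + X)*(-1)/264 = 4 - (-D/264 - X/264) = 4 + (D/264 + X/264) = 4 + D/264 + X/264)
S(f) = -6*f/(-494 + f) (S(f) = -3*(f + f)/(f - 494) = -3*2*f/(-494 + f) = -6*f/(-494 + f))
(w(-542) + j(-199, -162))*(S(583) - 454894) = (-542 + (4 + (1/264)*(-199) + (1/264)*(-162)))*(-6*583/(-494 + 583) - 454894) = (-542 + (4 - 199/264 - 27/44))*(-6*583/89 - 454894) = (-542 + 695/264)*(-6*583*1/89 - 454894) = -142393*(-3498/89 - 454894)/264 = -142393/264*(-40489064/89) = 65515446479/267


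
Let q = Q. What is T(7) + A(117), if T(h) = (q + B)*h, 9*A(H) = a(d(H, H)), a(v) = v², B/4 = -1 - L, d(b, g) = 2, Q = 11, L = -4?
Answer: 1453/9 ≈ 161.44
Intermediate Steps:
q = 11
B = 12 (B = 4*(-1 - 1*(-4)) = 4*(-1 + 4) = 4*3 = 12)
A(H) = 4/9 (A(H) = (⅑)*2² = (⅑)*4 = 4/9)
T(h) = 23*h (T(h) = (11 + 12)*h = 23*h)
T(7) + A(117) = 23*7 + 4/9 = 161 + 4/9 = 1453/9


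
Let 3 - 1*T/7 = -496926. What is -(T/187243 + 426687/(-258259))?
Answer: -2851778928/168491951 ≈ -16.925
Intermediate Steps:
T = 3478503 (T = 21 - 7*(-496926) = 21 + 3478482 = 3478503)
-(T/187243 + 426687/(-258259)) = -(3478503/187243 + 426687/(-258259)) = -(3478503*(1/187243) + 426687*(-1/258259)) = -(496929/26749 - 10407/6299) = -1*2851778928/168491951 = -2851778928/168491951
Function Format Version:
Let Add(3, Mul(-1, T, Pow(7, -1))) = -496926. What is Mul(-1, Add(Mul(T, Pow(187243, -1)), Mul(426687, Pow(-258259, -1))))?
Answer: Rational(-2851778928, 168491951) ≈ -16.925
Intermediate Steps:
T = 3478503 (T = Add(21, Mul(-7, -496926)) = Add(21, 3478482) = 3478503)
Mul(-1, Add(Mul(T, Pow(187243, -1)), Mul(426687, Pow(-258259, -1)))) = Mul(-1, Add(Mul(3478503, Pow(187243, -1)), Mul(426687, Pow(-258259, -1)))) = Mul(-1, Add(Mul(3478503, Rational(1, 187243)), Mul(426687, Rational(-1, 258259)))) = Mul(-1, Add(Rational(496929, 26749), Rational(-10407, 6299))) = Mul(-1, Rational(2851778928, 168491951)) = Rational(-2851778928, 168491951)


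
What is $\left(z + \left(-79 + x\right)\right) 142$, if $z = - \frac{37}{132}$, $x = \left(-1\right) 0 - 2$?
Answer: $- \frac{761759}{66} \approx -11542.0$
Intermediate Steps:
$x = -2$ ($x = 0 - 2 = -2$)
$z = - \frac{37}{132}$ ($z = \left(-37\right) \frac{1}{132} = - \frac{37}{132} \approx -0.2803$)
$\left(z + \left(-79 + x\right)\right) 142 = \left(- \frac{37}{132} - 81\right) 142 = \left(- \frac{10729}{132}\right) 142 = - \frac{761759}{66}$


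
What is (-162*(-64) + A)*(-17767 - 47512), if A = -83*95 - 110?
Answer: -154907067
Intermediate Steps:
A = -7995 (A = -7885 - 110 = -7995)
(-162*(-64) + A)*(-17767 - 47512) = (-162*(-64) - 7995)*(-17767 - 47512) = (10368 - 7995)*(-65279) = 2373*(-65279) = -154907067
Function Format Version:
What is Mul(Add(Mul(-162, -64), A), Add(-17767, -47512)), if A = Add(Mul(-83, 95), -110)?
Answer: -154907067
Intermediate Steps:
A = -7995 (A = Add(-7885, -110) = -7995)
Mul(Add(Mul(-162, -64), A), Add(-17767, -47512)) = Mul(Add(Mul(-162, -64), -7995), Add(-17767, -47512)) = Mul(Add(10368, -7995), -65279) = Mul(2373, -65279) = -154907067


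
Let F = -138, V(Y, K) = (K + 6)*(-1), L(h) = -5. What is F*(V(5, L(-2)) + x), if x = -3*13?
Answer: 5520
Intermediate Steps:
V(Y, K) = -6 - K (V(Y, K) = (6 + K)*(-1) = -6 - K)
x = -39
F*(V(5, L(-2)) + x) = -138*((-6 - 1*(-5)) - 39) = -138*((-6 + 5) - 39) = -138*(-1 - 39) = -138*(-40) = 5520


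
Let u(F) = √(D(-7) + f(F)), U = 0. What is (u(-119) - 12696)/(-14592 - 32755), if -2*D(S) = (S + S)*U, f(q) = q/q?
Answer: 12695/47347 ≈ 0.26813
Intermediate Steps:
f(q) = 1
D(S) = 0 (D(S) = -(S + S)*0/2 = -2*S*0/2 = -½*0 = 0)
u(F) = 1 (u(F) = √(0 + 1) = √1 = 1)
(u(-119) - 12696)/(-14592 - 32755) = (1 - 12696)/(-14592 - 32755) = -12695/(-47347) = -12695*(-1/47347) = 12695/47347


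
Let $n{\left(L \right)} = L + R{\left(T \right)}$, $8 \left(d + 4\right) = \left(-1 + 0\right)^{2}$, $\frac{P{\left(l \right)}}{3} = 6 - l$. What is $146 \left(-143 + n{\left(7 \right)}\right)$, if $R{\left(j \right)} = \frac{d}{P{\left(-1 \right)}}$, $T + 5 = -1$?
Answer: $- \frac{1670167}{84} \approx -19883.0$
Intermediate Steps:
$P{\left(l \right)} = 18 - 3 l$ ($P{\left(l \right)} = 3 \left(6 - l\right) = 18 - 3 l$)
$d = - \frac{31}{8}$ ($d = -4 + \frac{\left(-1 + 0\right)^{2}}{8} = -4 + \frac{\left(-1\right)^{2}}{8} = -4 + \frac{1}{8} \cdot 1 = -4 + \frac{1}{8} = - \frac{31}{8} \approx -3.875$)
$T = -6$ ($T = -5 - 1 = -6$)
$R{\left(j \right)} = - \frac{31}{168}$ ($R{\left(j \right)} = - \frac{31}{8 \left(18 - -3\right)} = - \frac{31}{8 \left(18 + 3\right)} = - \frac{31}{8 \cdot 21} = \left(- \frac{31}{8}\right) \frac{1}{21} = - \frac{31}{168}$)
$n{\left(L \right)} = - \frac{31}{168} + L$ ($n{\left(L \right)} = L - \frac{31}{168} = - \frac{31}{168} + L$)
$146 \left(-143 + n{\left(7 \right)}\right) = 146 \left(-143 + \left(- \frac{31}{168} + 7\right)\right) = 146 \left(-143 + \frac{1145}{168}\right) = 146 \left(- \frac{22879}{168}\right) = - \frac{1670167}{84}$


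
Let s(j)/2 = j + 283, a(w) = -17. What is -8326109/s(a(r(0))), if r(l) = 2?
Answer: -8326109/532 ≈ -15651.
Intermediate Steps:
s(j) = 566 + 2*j (s(j) = 2*(j + 283) = 2*(283 + j) = 566 + 2*j)
-8326109/s(a(r(0))) = -8326109/(566 + 2*(-17)) = -8326109/(566 - 34) = -8326109/532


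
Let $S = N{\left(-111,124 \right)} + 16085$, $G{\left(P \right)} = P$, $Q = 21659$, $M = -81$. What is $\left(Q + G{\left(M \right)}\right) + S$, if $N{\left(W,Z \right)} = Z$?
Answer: $37787$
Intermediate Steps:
$S = 16209$ ($S = 124 + 16085 = 16209$)
$\left(Q + G{\left(M \right)}\right) + S = \left(21659 - 81\right) + 16209 = 21578 + 16209 = 37787$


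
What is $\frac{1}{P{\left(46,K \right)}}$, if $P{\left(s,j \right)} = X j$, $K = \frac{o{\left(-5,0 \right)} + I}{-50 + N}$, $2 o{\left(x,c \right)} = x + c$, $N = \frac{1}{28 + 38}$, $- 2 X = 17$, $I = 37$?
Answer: $\frac{6598}{38709} \approx 0.17045$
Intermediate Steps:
$X = - \frac{17}{2}$ ($X = \left(- \frac{1}{2}\right) 17 = - \frac{17}{2} \approx -8.5$)
$N = \frac{1}{66} \approx 0.015152$
$o{\left(x,c \right)} = \frac{c}{2} + \frac{x}{2}$ ($o{\left(x,c \right)} = \frac{x + c}{2} = \frac{c + x}{2} = \frac{c}{2} + \frac{x}{2}$)
$K = - \frac{2277}{3299}$ ($K = \frac{\left(\frac{1}{2} \cdot 0 + \frac{1}{2} \left(-5\right)\right) + 37}{-50 + \frac{1}{66}} = \frac{\left(0 - \frac{5}{2}\right) + 37}{- \frac{3299}{66}} = \left(- \frac{5}{2} + 37\right) \left(- \frac{66}{3299}\right) = \frac{69}{2} \left(- \frac{66}{3299}\right) = - \frac{2277}{3299} \approx -0.69021$)
$P{\left(s,j \right)} = - \frac{17 j}{2}$
$\frac{1}{P{\left(46,K \right)}} = \frac{1}{\left(- \frac{17}{2}\right) \left(- \frac{2277}{3299}\right)} = \frac{1}{\frac{38709}{6598}} = \frac{6598}{38709}$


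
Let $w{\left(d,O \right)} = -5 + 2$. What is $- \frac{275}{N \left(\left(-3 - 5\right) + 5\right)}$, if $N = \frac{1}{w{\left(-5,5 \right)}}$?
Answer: $-275$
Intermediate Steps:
$w{\left(d,O \right)} = -3$
$N = - \frac{1}{3}$ ($N = \frac{1}{-3} = - \frac{1}{3} \approx -0.33333$)
$- \frac{275}{N \left(\left(-3 - 5\right) + 5\right)} = - \frac{275}{\left(- \frac{1}{3}\right) \left(\left(-3 - 5\right) + 5\right)} = - \frac{275}{\left(- \frac{1}{3}\right) \left(-8 + 5\right)} = - \frac{275}{\left(- \frac{1}{3}\right) \left(-3\right)} = - \frac{275}{1} = \left(-275\right) 1 = -275$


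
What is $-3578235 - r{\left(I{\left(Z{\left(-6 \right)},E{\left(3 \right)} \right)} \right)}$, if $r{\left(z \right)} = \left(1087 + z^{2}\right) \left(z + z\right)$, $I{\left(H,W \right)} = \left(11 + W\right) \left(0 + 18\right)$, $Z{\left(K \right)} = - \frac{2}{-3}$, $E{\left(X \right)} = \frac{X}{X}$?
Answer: $-24203211$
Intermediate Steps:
$E{\left(X \right)} = 1$
$Z{\left(K \right)} = \frac{2}{3}$ ($Z{\left(K \right)} = \left(-2\right) \left(- \frac{1}{3}\right) = \frac{2}{3}$)
$I{\left(H,W \right)} = 198 + 18 W$ ($I{\left(H,W \right)} = \left(11 + W\right) 18 = 198 + 18 W$)
$r{\left(z \right)} = 2 z \left(1087 + z^{2}\right)$ ($r{\left(z \right)} = \left(1087 + z^{2}\right) 2 z = 2 z \left(1087 + z^{2}\right)$)
$-3578235 - r{\left(I{\left(Z{\left(-6 \right)},E{\left(3 \right)} \right)} \right)} = -3578235 - 2 \left(198 + 18 \cdot 1\right) \left(1087 + \left(198 + 18 \cdot 1\right)^{2}\right) = -3578235 - 2 \left(198 + 18\right) \left(1087 + \left(198 + 18\right)^{2}\right) = -3578235 - 2 \cdot 216 \left(1087 + 216^{2}\right) = -3578235 - 2 \cdot 216 \left(1087 + 46656\right) = -3578235 - 2 \cdot 216 \cdot 47743 = -3578235 - 20624976 = -24203211$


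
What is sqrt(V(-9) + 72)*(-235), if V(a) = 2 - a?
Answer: -235*sqrt(83) ≈ -2141.0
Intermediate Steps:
sqrt(V(-9) + 72)*(-235) = sqrt((2 - 1*(-9)) + 72)*(-235) = sqrt((2 + 9) + 72)*(-235) = sqrt(11 + 72)*(-235) = sqrt(83)*(-235) = -235*sqrt(83)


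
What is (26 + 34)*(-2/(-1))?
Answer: 120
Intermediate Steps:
(26 + 34)*(-2/(-1)) = 60*(-2*(-1)) = 60*2 = 120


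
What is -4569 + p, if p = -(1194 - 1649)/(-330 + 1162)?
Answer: -292381/64 ≈ -4568.5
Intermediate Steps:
p = 35/64 (p = -(-455)/832 = -1*(-35/64) = 35/64 ≈ 0.54688)
-4569 + p = -4569 + 35/64 = -292381/64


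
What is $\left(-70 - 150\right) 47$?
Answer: $-10340$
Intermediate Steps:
$\left(-70 - 150\right) 47 = \left(-220\right) 47 = -10340$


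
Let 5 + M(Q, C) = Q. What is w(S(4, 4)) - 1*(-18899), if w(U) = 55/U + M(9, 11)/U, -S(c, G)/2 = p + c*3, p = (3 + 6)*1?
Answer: 793699/42 ≈ 18898.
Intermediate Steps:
p = 9 (p = 9*1 = 9)
M(Q, C) = -5 + Q
S(c, G) = -18 - 6*c (S(c, G) = -2*(9 + c*3) = -2*(9 + 3*c) = -18 - 6*c)
w(U) = 59/U (w(U) = 55/U + (-5 + 9)/U = 55/U + 4/U = 59/U)
w(S(4, 4)) - 1*(-18899) = 59/(-18 - 6*4) - 1*(-18899) = 59/(-18 - 24) + 18899 = 59/(-42) + 18899 = 59*(-1/42) + 18899 = -59/42 + 18899 = 793699/42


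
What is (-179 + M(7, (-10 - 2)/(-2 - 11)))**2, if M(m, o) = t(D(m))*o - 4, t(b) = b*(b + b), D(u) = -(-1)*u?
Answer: 1447209/169 ≈ 8563.4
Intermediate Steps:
D(u) = u
t(b) = 2*b**2 (t(b) = b*(2*b) = 2*b**2)
M(m, o) = -4 + 2*o*m**2 (M(m, o) = (2*m**2)*o - 4 = 2*o*m**2 - 4 = -4 + 2*o*m**2)
(-179 + M(7, (-10 - 2)/(-2 - 11)))**2 = (-179 + (-4 + 2*((-10 - 2)/(-2 - 11))*7**2))**2 = (-179 + (-4 + 2*(-12/(-13))*49))**2 = (-179 + (-4 + 2*(-12*(-1/13))*49))**2 = (-179 + (-4 + 2*(12/13)*49))**2 = (-179 + (-4 + 1176/13))**2 = (-179 + 1124/13)**2 = (-1203/13)**2 = 1447209/169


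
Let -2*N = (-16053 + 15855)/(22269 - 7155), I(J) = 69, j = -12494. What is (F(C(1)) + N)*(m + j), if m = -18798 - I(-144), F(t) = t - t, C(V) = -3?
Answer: -94083/458 ≈ -205.42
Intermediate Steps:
N = 3/458 (N = -(-16053 + 15855)/(2*(22269 - 7155)) = -(-99)/15114 = -1/2*(-3/229) = 3/458 ≈ 0.0065502)
F(t) = 0
m = -18867 (m = -18798 - 1*69 = -18798 - 69 = -18867)
(F(C(1)) + N)*(m + j) = (0 + 3/458)*(-18867 - 12494) = (3/458)*(-31361) = -94083/458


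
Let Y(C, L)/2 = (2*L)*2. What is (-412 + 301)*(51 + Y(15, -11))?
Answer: 4107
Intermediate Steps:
Y(C, L) = 8*L (Y(C, L) = 2*((2*L)*2) = 2*(4*L) = 8*L)
(-412 + 301)*(51 + Y(15, -11)) = (-412 + 301)*(51 + 8*(-11)) = -111*(51 - 88) = -111*(-37) = 4107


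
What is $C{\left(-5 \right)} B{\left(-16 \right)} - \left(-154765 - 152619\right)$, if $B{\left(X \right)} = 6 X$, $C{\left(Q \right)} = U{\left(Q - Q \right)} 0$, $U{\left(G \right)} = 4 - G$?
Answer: $307384$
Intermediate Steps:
$C{\left(Q \right)} = 0$ ($C{\left(Q \right)} = \left(4 - \left(Q - Q\right)\right) 0 = \left(4 - 0\right) 0 = \left(4 + 0\right) 0 = 4 \cdot 0 = 0$)
$C{\left(-5 \right)} B{\left(-16 \right)} - \left(-154765 - 152619\right) = 0 \cdot 6 \left(-16\right) - \left(-154765 - 152619\right) = 0 \left(-96\right) - \left(-154765 - 152619\right) = 0 - -307384 = 0 + 307384 = 307384$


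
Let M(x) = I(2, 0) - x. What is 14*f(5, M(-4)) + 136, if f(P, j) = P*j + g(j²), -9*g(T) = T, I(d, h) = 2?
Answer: 500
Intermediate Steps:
g(T) = -T/9
M(x) = 2 - x
f(P, j) = -j²/9 + P*j (f(P, j) = P*j - j²/9 = -j²/9 + P*j)
14*f(5, M(-4)) + 136 = 14*((2 - 1*(-4))*(-(2 - 1*(-4)) + 9*5)/9) + 136 = 14*((2 + 4)*(-(2 + 4) + 45)/9) + 136 = 14*((⅑)*6*(-1*6 + 45)) + 136 = 14*((⅑)*6*(-6 + 45)) + 136 = 14*((⅑)*6*39) + 136 = 14*26 + 136 = 364 + 136 = 500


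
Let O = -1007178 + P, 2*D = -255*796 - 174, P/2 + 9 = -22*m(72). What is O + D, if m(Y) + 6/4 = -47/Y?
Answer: -19956209/18 ≈ -1.1087e+6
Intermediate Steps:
m(Y) = -3/2 - 47/Y
P = 1381/18 (P = -18 + 2*(-22*(-3/2 - 47/72)) = -18 + 2*(-22*(-155/72)) = -18 + 2*(1705/36) = -18 + 1705/18 = 1381/18 ≈ 76.722)
D = -101577 (D = (-255*796 - 174)/2 = (-202980 - 174)/2 = (½)*(-203154) = -101577)
O = -18127823/18 (O = -1007178 + 1381/18 = -18127823/18 ≈ -1.0071e+6)
O + D = -18127823/18 - 101577 = -19956209/18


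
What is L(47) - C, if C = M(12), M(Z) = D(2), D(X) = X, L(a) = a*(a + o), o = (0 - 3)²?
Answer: 2630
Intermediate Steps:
o = 9 (o = (-3)² = 9)
L(a) = a*(9 + a) (L(a) = a*(a + 9) = a*(9 + a))
M(Z) = 2
C = 2
L(47) - C = 47*(9 + 47) - 1*2 = 47*56 - 2 = 2632 - 2 = 2630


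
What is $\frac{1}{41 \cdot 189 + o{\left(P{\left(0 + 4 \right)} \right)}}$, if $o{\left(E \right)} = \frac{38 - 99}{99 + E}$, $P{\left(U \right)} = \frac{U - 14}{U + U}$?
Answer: $\frac{391}{3029615} \approx 0.00012906$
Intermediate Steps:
$P{\left(U \right)} = \frac{-14 + U}{2 U}$
$o{\left(E \right)} = - \frac{61}{99 + E}$
$\frac{1}{41 \cdot 189 + o{\left(P{\left(0 + 4 \right)} \right)}} = \frac{1}{41 \cdot 189 - \frac{61}{99 + \frac{-14 + \left(0 + 4\right)}{2 \left(0 + 4\right)}}} = \frac{1}{7749 - \frac{61}{99 + \frac{-14 + 4}{2 \cdot 4}}} = \frac{1}{7749 - \frac{61}{99 + \frac{1}{2} \cdot \frac{1}{4} \left(-10\right)}} = \frac{1}{7749 - \frac{61}{99 - \frac{5}{4}}} = \frac{1}{7749 - \frac{61}{\frac{391}{4}}} = \frac{1}{7749 - \frac{244}{391}} = \frac{1}{\frac{3029615}{391}} = \frac{391}{3029615}$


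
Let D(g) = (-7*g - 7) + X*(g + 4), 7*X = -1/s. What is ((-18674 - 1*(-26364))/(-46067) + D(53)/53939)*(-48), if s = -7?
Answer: 145202617680/17393655391 ≈ 8.3480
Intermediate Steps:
X = 1/49 (X = (-1/(-7))/7 = (-1*(-⅐))/7 = (⅐)*(⅐) = 1/49 ≈ 0.020408)
D(g) = -339/49 - 342*g/49 (D(g) = (-7*g - 7) + (g + 4)/49 = (-7 - 7*g) + (4 + g)/49 = (-7 - 7*g) + (4/49 + g/49) = -339/49 - 342*g/49)
((-18674 - 1*(-26364))/(-46067) + D(53)/53939)*(-48) = ((-18674 - 1*(-26364))/(-46067) + (-339/49 - 342/49*53)/53939)*(-48) = ((-18674 + 26364)*(-1/46067) + (-339/49 - 18126/49)*(1/53939))*(-48) = (7690*(-1/46067) - 18465/49*1/53939)*(-48) = (-7690/46067 - 18465/2643011)*(-48) = -3025054535/17393655391*(-48) = 145202617680/17393655391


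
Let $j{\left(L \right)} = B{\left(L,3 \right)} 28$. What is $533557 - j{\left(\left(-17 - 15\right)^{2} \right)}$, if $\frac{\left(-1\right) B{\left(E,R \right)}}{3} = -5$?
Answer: $533137$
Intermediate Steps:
$B{\left(E,R \right)} = 15$ ($B{\left(E,R \right)} = \left(-3\right) \left(-5\right) = 15$)
$j{\left(L \right)} = 420$ ($j{\left(L \right)} = 15 \cdot 28 = 420$)
$533557 - j{\left(\left(-17 - 15\right)^{2} \right)} = 533557 - 420 = 533137$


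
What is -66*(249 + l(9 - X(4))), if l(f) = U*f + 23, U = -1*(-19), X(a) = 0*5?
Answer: -29238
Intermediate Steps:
X(a) = 0
U = 19
l(f) = 23 + 19*f (l(f) = 19*f + 23 = 23 + 19*f)
-66*(249 + l(9 - X(4))) = -66*(249 + (23 + 19*(9 - 1*0))) = -66*(249 + (23 + 19*(9 + 0))) = -66*(249 + (23 + 19*9)) = -66*(249 + (23 + 171)) = -66*(249 + 194) = -66*443 = -29238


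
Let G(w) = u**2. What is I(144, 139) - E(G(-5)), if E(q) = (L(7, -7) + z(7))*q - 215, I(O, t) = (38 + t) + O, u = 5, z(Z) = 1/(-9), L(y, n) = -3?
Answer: 5524/9 ≈ 613.78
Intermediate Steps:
z(Z) = -1/9
I(O, t) = 38 + O + t
G(w) = 25 (G(w) = 5**2 = 25)
E(q) = -215 - 28*q/9 (E(q) = (-3 - 1/9)*q - 215 = -28*q/9 - 215 = -215 - 28*q/9)
I(144, 139) - E(G(-5)) = (38 + 144 + 139) - (-215 - 28/9*25) = 321 - (-215 - 700/9) = 321 - 1*(-2635/9) = 321 + 2635/9 = 5524/9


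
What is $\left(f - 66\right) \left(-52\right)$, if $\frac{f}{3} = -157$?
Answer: $27924$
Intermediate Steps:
$f = -471$ ($f = 3 \left(-157\right) = -471$)
$\left(f - 66\right) \left(-52\right) = \left(-471 - 66\right) \left(-52\right) = \left(-537\right) \left(-52\right) = 27924$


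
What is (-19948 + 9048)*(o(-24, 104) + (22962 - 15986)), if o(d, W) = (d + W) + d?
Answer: -76648800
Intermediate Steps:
o(d, W) = W + 2*d (o(d, W) = (W + d) + d = W + 2*d)
(-19948 + 9048)*(o(-24, 104) + (22962 - 15986)) = (-19948 + 9048)*((104 + 2*(-24)) + (22962 - 15986)) = -10900*((104 - 48) + 6976) = -10900*(56 + 6976) = -10900*7032 = -76648800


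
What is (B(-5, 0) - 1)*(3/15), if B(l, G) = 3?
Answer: ⅖ ≈ 0.40000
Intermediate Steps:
(B(-5, 0) - 1)*(3/15) = (3 - 1)*(3/15) = 2*(3*(1/15)) = 2*(⅕) = ⅖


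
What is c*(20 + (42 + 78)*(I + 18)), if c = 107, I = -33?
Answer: -190460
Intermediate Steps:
c*(20 + (42 + 78)*(I + 18)) = 107*(20 + (42 + 78)*(-33 + 18)) = 107*(20 + 120*(-15)) = 107*(20 - 1800) = 107*(-1780) = -190460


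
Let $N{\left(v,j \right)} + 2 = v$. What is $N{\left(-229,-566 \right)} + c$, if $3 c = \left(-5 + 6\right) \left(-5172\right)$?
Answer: $-1955$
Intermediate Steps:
$N{\left(v,j \right)} = -2 + v$
$c = -1724$ ($c = \frac{\left(-5 + 6\right) \left(-5172\right)}{3} = \frac{1 \left(-5172\right)}{3} = \frac{1}{3} \left(-5172\right) = -1724$)
$N{\left(-229,-566 \right)} + c = \left(-2 - 229\right) - 1724 = -231 - 1724 = -1955$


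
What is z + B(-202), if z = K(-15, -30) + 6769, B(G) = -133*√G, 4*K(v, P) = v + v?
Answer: 13523/2 - 133*I*√202 ≈ 6761.5 - 1890.3*I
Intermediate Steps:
K(v, P) = v/2 (K(v, P) = (v + v)/4 = (2*v)/4 = v/2)
z = 13523/2 (z = (½)*(-15) + 6769 = -15/2 + 6769 = 13523/2 ≈ 6761.5)
z + B(-202) = 13523/2 - 133*I*√202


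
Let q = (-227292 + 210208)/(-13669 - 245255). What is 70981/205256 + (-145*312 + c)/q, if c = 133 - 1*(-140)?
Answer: -597450420897661/876648376 ≈ -6.8152e+5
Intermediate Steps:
c = 273 (c = 133 + 140 = 273)
q = 4271/64731 (q = -17084/(-258924) = -17084*(-1/258924) = 4271/64731 ≈ 0.065981)
70981/205256 + (-145*312 + c)/q = 70981/205256 + (-145*312 + 273)/(4271/64731) = 70981*(1/205256) + (-45240 + 273)*(64731/4271) = 70981/205256 - 44967*64731/4271 = 70981/205256 - 2910758877/4271 = -597450420897661/876648376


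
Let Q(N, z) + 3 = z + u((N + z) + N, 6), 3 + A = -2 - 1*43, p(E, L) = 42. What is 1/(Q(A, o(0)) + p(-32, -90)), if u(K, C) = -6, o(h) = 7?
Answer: 1/40 ≈ 0.025000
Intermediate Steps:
A = -48 (A = -3 + (-2 - 1*43) = -3 + (-2 - 43) = -3 - 45 = -48)
Q(N, z) = -9 + z (Q(N, z) = -3 + (z - 6) = -3 + (-6 + z) = -9 + z)
1/(Q(A, o(0)) + p(-32, -90)) = 1/((-9 + 7) + 42) = 1/(-2 + 42) = 1/40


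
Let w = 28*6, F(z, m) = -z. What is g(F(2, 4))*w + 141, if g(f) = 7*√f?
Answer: 141 + 1176*I*√2 ≈ 141.0 + 1663.1*I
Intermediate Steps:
w = 168
g(F(2, 4))*w + 141 = (7*√(-1*2))*168 + 141 = (7*√(-2))*168 + 141 = (7*(I*√2))*168 + 141 = (7*I*√2)*168 + 141 = 1176*I*√2 + 141 = 141 + 1176*I*√2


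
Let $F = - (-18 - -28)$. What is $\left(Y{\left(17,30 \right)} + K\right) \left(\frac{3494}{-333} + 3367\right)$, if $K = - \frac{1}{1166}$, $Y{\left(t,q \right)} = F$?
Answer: $- \frac{81972943}{2442} \approx -33568.0$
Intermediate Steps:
$F = -10$ ($F = - (-18 + 28) = \left(-1\right) 10 = -10$)
$Y{\left(t,q \right)} = -10$
$K = - \frac{1}{1166}$ ($K = \left(-1\right) \frac{1}{1166} = - \frac{1}{1166} \approx -0.00085763$)
$\left(Y{\left(17,30 \right)} + K\right) \left(\frac{3494}{-333} + 3367\right) = \left(-10 - \frac{1}{1166}\right) \left(\frac{3494}{-333} + 3367\right) = - \frac{11661 \left(3494 \left(- \frac{1}{333}\right) + 3367\right)}{1166} = - \frac{11661 \left(- \frac{3494}{333} + 3367\right)}{1166} = \left(- \frac{11661}{1166}\right) \frac{1117717}{333} = - \frac{81972943}{2442}$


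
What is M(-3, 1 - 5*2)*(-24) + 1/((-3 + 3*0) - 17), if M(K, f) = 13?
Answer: -6241/20 ≈ -312.05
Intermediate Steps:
M(-3, 1 - 5*2)*(-24) + 1/((-3 + 3*0) - 17) = 13*(-24) + 1/((-3 + 3*0) - 17) = -312 + 1/((-3 + 0) - 17) = -312 + 1/(-3 - 17) = -312 + 1/(-20) = -312 - 1/20 = -6241/20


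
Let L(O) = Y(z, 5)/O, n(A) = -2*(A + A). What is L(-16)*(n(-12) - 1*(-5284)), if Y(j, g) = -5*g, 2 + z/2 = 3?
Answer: 33325/4 ≈ 8331.3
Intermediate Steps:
z = 2 (z = -4 + 2*3 = -4 + 6 = 2)
n(A) = -4*A
L(O) = -25/O (L(O) = (-5*5)/O = -25/O)
L(-16)*(n(-12) - 1*(-5284)) = (-25/(-16))*(-4*(-12) - 1*(-5284)) = (-25*(-1/16))*(48 + 5284) = (25/16)*5332 = 33325/4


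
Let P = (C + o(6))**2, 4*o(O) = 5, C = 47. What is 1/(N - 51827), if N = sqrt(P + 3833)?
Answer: -829232/42976508287 - 36*sqrt(1217)/42976508287 ≈ -1.9324e-5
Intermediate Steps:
o(O) = 5/4 (o(O) = (1/4)*5 = 5/4)
P = 37249/16 (P = (47 + 5/4)**2 = (193/4)**2 = 37249/16 ≈ 2328.1)
N = 9*sqrt(1217)/4 (N = sqrt(37249/16 + 3833) = sqrt(98577/16) = 9*sqrt(1217)/4 ≈ 78.492)
1/(N - 51827) = 1/(9*sqrt(1217)/4 - 51827) = 1/(-51827 + 9*sqrt(1217)/4)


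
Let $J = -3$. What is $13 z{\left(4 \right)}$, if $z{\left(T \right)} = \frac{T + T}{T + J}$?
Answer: $104$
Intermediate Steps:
$z{\left(T \right)} = \frac{2 T}{-3 + T}$ ($z{\left(T \right)} = \frac{T + T}{T - 3} = \frac{2 T}{-3 + T}$)
$13 z{\left(4 \right)} = 13 \cdot 2 \cdot 4 \frac{1}{-3 + 4} = 13 \cdot 2 \cdot 4 \cdot 1^{-1} = 13 \cdot 2 \cdot 4 \cdot 1 = 13 \cdot 8 = 104$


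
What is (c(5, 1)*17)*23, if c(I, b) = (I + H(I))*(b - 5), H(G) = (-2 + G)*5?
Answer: -31280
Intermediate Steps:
H(G) = -10 + 5*G
c(I, b) = (-10 + 6*I)*(-5 + b) (c(I, b) = (I + (-10 + 5*I))*(b - 5) = (-10 + 6*I)*(-5 + b))
(c(5, 1)*17)*23 = ((50 - 30*5 - 10*1 + 6*5*1)*17)*23 = ((50 - 150 - 10 + 30)*17)*23 = -80*17*23 = -1360*23 = -31280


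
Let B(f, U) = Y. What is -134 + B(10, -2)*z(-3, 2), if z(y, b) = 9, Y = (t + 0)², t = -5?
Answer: 91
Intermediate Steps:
Y = 25 (Y = (-5 + 0)² = (-5)² = 25)
B(f, U) = 25
-134 + B(10, -2)*z(-3, 2) = -134 + 25*9 = -134 + 225 = 91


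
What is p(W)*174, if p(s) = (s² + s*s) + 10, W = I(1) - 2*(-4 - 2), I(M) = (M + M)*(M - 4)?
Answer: 14268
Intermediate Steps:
I(M) = 2*M*(-4 + M) (I(M) = (2*M)*(-4 + M) = 2*M*(-4 + M))
W = 6 (W = 2*1*(-4 + 1) - 2*(-4 - 2) = 2*1*(-3) - 2*(-6) = -6 - 1*(-12) = -6 + 12 = 6)
p(s) = 10 + 2*s² (p(s) = (s² + s²) + 10 = 2*s² + 10 = 10 + 2*s²)
p(W)*174 = (10 + 2*6²)*174 = (10 + 2*36)*174 = (10 + 72)*174 = 82*174 = 14268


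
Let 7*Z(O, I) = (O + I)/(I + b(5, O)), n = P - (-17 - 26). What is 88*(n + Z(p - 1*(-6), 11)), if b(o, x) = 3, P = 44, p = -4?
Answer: 375716/49 ≈ 7667.7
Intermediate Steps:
n = 87 (n = 44 - (-17 - 26) = 44 - 1*(-43) = 44 + 43 = 87)
Z(O, I) = (I + O)/(7*(3 + I)) (Z(O, I) = ((O + I)/(I + 3))/7 = ((I + O)/(3 + I))/7 = (I + O)/(7*(3 + I)))
88*(n + Z(p - 1*(-6), 11)) = 88*(87 + (11 + (-4 - 1*(-6)))/(7*(3 + 11))) = 88*(87 + (⅐)*(11 + (-4 + 6))/14) = 88*(87 + (⅐)*(1/14)*(11 + 2)) = 88*(87 + (⅐)*(1/14)*13) = 88*(87 + 13/98) = 88*(8539/98) = 375716/49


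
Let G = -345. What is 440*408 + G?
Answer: 179175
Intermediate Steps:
440*408 + G = 440*408 - 345 = 179520 - 345 = 179175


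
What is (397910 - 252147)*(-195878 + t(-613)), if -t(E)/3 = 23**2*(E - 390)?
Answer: 203468093729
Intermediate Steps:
t(E) = 618930 - 1587*E (t(E) = -3*23**2*(E - 390) = -1587*(-390 + E) = -3*(-206310 + 529*E) = 618930 - 1587*E)
(397910 - 252147)*(-195878 + t(-613)) = (397910 - 252147)*(-195878 + (618930 - 1587*(-613))) = 145763*(-195878 + (618930 + 972831)) = 145763*(-195878 + 1591761) = 145763*1395883 = 203468093729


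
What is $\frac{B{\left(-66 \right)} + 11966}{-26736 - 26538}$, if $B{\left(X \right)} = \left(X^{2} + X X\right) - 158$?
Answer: $- \frac{3420}{8879} \approx -0.38518$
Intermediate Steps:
$B{\left(X \right)} = -158 + 2 X^{2}$ ($B{\left(X \right)} = \left(X^{2} + X^{2}\right) - 158 = 2 X^{2} - 158 = -158 + 2 X^{2}$)
$\frac{B{\left(-66 \right)} + 11966}{-26736 - 26538} = \frac{\left(-158 + 2 \left(-66\right)^{2}\right) + 11966}{-26736 - 26538} = \frac{\left(-158 + 2 \cdot 4356\right) + 11966}{-53274} = \left(\left(-158 + 8712\right) + 11966\right) \left(- \frac{1}{53274}\right) = \left(8554 + 11966\right) \left(- \frac{1}{53274}\right) = 20520 \left(- \frac{1}{53274}\right) = - \frac{3420}{8879}$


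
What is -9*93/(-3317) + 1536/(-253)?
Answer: -157521/27071 ≈ -5.8188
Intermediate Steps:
-9*93/(-3317) + 1536/(-253) = -837*(-1/3317) + 1536*(-1/253) = 27/107 - 1536/253 = -157521/27071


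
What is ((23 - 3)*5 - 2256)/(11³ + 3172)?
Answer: -2156/4503 ≈ -0.47879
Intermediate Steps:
((23 - 3)*5 - 2256)/(11³ + 3172) = (20*5 - 2256)/(1331 + 3172) = (100 - 2256)/4503 = -2156*1/4503 = -2156/4503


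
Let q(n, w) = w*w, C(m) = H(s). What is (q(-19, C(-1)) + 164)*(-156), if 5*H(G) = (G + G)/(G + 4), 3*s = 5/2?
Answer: -21516768/841 ≈ -25585.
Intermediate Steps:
s = 5/6 (s = (5/2)/3 = (5*(1/2))/3 = (1/3)*(5/2) = 5/6 ≈ 0.83333)
H(G) = 2*G/(5*(4 + G)) (H(G) = ((G + G)/(G + 4))/5 = ((2*G)/(4 + G))/5 = (2*G/(4 + G))/5 = 2*G/(5*(4 + G)))
C(m) = 2/29 (C(m) = (2/5)*(5/6)/(4 + 5/6) = (2/5)*(5/6)/(29/6) = (2/5)*(5/6)*(6/29) = 2/29)
q(n, w) = w**2
(q(-19, C(-1)) + 164)*(-156) = ((2/29)**2 + 164)*(-156) = (4/841 + 164)*(-156) = (137928/841)*(-156) = -21516768/841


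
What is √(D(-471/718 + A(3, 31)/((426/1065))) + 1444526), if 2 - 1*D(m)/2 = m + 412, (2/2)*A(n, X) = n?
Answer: 2*√46516127215/359 ≈ 1201.5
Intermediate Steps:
A(n, X) = n
D(m) = -820 - 2*m (D(m) = 4 - 2*(m + 412) = 4 - 2*(412 + m) = 4 + (-824 - 2*m) = -820 - 2*m)
√(D(-471/718 + A(3, 31)/((426/1065))) + 1444526) = √((-820 - 2*(-471/718 + 3/((426/1065)))) + 1444526) = √((-820 - 2*(-471*1/718 + 3/((426*(1/1065))))) + 1444526) = √((-820 - 2*(-471/718 + 3/(⅖))) + 1444526) = √((-820 - 2*(-471/718 + 3*(5/2))) + 1444526) = √((-820 - 2*(-471/718 + 15/2)) + 1444526) = √((-820 - 2*2457/359) + 1444526) = √((-820 - 4914/359) + 1444526) = √(-299294/359 + 1444526) = √(518285540/359) = 2*√46516127215/359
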